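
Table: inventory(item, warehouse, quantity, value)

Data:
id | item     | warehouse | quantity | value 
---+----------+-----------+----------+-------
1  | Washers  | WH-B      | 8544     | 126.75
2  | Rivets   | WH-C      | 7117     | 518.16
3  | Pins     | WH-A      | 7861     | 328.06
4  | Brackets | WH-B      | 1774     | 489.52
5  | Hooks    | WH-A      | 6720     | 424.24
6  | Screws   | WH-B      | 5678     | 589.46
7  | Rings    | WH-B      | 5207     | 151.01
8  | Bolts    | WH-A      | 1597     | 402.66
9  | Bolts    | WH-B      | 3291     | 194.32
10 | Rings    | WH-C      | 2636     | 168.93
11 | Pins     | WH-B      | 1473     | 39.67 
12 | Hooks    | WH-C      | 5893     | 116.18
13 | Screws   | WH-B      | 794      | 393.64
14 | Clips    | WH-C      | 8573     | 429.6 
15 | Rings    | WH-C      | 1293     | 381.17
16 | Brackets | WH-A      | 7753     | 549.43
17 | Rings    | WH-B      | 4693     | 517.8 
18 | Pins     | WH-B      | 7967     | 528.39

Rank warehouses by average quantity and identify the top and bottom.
SELECT warehouse, AVG(quantity)
FROM inventory
GROUP BY warehouse
ORDER BY AVG(quantity)

All groups:
  WH-B: 4380.11
  WH-C: 5102.40
  WH-A: 5982.75

Highest: WH-A (5982.75)
Lowest: WH-B (4380.11)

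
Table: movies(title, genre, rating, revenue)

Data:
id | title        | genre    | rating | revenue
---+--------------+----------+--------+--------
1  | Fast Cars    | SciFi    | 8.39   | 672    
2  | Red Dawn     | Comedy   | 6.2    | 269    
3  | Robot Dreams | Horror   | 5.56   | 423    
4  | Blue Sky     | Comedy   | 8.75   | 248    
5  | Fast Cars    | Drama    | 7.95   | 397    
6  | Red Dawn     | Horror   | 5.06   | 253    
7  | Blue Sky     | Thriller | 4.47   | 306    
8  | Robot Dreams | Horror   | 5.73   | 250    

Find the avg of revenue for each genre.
SELECT genre, AVG(revenue) as result
FROM movies
GROUP BY genre

Result:
  Comedy: 258.50
  Drama: 397.00
  Horror: 308.67
  SciFi: 672.00
  Thriller: 306.00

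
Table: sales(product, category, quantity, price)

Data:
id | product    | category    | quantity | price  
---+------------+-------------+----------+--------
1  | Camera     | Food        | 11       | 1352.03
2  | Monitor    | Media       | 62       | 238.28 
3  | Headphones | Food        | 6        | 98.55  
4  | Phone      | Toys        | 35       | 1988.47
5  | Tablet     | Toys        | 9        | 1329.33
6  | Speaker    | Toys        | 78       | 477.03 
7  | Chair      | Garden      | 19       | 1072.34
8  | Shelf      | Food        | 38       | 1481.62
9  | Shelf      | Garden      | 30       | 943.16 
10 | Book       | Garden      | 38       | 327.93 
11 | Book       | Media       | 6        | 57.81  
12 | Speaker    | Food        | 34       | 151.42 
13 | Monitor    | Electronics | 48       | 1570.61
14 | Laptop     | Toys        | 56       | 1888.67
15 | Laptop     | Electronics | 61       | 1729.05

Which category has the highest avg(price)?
SELECT category, AVG(price) as val
FROM sales
GROUP BY category
ORDER BY val DESC
LIMIT 1

Result: Electronics with avg(price) = 1649.83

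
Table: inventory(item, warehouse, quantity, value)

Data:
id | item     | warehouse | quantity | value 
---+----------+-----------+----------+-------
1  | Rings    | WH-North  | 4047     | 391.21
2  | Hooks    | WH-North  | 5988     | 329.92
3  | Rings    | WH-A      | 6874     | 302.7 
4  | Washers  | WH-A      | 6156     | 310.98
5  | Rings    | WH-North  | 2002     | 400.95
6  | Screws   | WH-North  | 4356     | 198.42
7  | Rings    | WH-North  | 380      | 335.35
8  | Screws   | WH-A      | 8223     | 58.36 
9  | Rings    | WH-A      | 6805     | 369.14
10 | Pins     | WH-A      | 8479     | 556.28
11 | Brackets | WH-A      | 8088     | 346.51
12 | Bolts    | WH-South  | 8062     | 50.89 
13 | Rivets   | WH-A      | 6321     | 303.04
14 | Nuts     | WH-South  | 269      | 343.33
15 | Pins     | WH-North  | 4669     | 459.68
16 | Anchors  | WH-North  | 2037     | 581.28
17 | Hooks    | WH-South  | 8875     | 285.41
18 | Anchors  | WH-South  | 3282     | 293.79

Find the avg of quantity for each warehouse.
SELECT warehouse, AVG(quantity) as result
FROM inventory
GROUP BY warehouse

Result:
  WH-A: 7278.00
  WH-North: 3354.14
  WH-South: 5122.00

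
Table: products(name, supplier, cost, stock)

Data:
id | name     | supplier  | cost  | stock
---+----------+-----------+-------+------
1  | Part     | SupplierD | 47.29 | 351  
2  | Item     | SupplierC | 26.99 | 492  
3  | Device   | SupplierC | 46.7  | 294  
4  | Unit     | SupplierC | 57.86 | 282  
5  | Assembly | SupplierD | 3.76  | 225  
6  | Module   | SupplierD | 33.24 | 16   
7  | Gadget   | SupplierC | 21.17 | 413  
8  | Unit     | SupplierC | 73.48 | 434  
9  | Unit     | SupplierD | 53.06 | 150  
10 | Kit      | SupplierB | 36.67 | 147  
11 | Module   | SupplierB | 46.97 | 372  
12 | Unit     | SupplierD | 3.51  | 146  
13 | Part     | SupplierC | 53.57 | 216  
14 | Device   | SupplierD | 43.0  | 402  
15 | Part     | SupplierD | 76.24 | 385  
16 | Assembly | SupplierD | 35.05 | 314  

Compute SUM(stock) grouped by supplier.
SELECT supplier, SUM(stock) as result
FROM products
GROUP BY supplier

Result:
  SupplierB: 519
  SupplierC: 2131
  SupplierD: 1989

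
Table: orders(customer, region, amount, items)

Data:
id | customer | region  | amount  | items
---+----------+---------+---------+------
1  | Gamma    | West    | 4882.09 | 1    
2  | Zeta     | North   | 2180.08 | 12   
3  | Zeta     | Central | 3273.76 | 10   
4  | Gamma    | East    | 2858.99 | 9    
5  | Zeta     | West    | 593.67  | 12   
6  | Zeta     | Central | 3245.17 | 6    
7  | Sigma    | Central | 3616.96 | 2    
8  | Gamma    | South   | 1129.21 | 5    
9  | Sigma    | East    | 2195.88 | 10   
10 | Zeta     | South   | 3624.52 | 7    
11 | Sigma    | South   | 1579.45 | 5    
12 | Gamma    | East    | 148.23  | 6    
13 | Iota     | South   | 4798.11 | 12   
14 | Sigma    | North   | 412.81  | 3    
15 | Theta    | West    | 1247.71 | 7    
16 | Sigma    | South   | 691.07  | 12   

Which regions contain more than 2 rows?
SELECT region, COUNT(*) as cnt
FROM orders
GROUP BY region
HAVING COUNT(*) > 2

Result:
  Central: 3
  East: 3
  South: 5
  West: 3

Note: HAVING filters groups after aggregation, WHERE filters rows before.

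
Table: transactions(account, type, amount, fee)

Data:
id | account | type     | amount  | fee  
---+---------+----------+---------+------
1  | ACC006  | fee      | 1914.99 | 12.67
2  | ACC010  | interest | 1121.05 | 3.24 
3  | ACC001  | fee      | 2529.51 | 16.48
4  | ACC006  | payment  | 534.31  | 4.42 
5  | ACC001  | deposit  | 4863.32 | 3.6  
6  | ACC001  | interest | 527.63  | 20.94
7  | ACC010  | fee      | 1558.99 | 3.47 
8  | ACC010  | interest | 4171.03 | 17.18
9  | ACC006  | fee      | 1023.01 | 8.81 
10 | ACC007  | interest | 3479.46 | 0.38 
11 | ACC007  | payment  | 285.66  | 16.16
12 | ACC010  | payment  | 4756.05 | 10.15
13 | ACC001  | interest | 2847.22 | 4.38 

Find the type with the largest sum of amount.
SELECT type, SUM(amount) as val
FROM transactions
GROUP BY type
ORDER BY val DESC
LIMIT 1

Result: interest with sum(amount) = 12146.39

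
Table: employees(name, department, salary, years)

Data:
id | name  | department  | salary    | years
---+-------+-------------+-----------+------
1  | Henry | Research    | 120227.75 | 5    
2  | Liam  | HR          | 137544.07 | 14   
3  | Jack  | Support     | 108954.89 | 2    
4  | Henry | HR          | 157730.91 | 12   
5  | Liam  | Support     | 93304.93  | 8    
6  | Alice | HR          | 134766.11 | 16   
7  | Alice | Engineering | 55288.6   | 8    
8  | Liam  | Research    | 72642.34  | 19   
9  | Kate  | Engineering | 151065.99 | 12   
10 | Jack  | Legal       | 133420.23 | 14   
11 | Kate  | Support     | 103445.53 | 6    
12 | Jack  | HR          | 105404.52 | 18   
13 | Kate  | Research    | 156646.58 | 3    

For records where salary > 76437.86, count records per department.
SELECT department, COUNT(*)
FROM employees
WHERE salary > 76437.86
GROUP BY department

Note: WHERE filters rows before grouping.

Result:
  Engineering: 1
  HR: 4
  Legal: 1
  Research: 2
  Support: 3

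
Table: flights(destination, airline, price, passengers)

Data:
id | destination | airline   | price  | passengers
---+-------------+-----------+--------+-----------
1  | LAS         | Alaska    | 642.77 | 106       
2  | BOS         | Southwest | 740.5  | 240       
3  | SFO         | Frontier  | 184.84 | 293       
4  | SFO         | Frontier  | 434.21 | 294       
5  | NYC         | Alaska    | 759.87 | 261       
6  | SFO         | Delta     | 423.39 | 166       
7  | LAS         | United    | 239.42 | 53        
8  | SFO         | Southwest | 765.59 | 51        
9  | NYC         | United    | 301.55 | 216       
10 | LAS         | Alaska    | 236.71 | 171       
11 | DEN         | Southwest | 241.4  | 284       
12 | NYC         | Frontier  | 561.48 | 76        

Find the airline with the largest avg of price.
SELECT airline, AVG(price) as val
FROM flights
GROUP BY airline
ORDER BY val DESC
LIMIT 1

Result: Southwest with avg(price) = 582.50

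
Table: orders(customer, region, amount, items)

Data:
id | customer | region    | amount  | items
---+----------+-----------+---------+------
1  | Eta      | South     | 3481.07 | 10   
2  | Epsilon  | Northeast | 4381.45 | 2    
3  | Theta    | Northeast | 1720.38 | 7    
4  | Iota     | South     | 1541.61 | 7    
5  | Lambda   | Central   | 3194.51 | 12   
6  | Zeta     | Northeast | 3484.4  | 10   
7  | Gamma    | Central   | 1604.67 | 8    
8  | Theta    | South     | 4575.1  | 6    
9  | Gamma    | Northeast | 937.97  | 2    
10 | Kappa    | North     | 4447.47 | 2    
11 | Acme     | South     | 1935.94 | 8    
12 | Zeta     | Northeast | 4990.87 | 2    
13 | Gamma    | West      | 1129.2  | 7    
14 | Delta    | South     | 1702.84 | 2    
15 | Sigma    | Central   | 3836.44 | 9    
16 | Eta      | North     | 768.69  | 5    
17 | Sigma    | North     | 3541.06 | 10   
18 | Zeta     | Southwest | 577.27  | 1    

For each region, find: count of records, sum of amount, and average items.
SELECT region,
       COUNT(*) as cnt,
       SUM(amount) as total_amount,
       AVG(items) as avg_items
FROM orders
GROUP BY region

Result:
  Central: 3 records, 8635.62 total amount, 9.67 avg items
  North: 3 records, 8757.22 total amount, 5.67 avg items
  Northeast: 5 records, 15515.07 total amount, 4.60 avg items
  South: 5 records, 13236.56 total amount, 6.60 avg items
  Southwest: 1 records, 577.27 total amount, 1.00 avg items
  West: 1 records, 1129.20 total amount, 7.00 avg items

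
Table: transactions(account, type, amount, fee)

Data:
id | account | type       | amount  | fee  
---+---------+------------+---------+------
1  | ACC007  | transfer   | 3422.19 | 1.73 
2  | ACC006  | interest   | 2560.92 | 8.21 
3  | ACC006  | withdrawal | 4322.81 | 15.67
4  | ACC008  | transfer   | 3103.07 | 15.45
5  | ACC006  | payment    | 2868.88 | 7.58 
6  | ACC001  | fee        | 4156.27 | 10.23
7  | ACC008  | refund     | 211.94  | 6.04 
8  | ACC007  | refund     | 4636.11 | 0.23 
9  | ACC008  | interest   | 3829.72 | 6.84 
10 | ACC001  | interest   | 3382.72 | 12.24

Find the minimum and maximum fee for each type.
SELECT type, MIN(fee), MAX(fee)
FROM transactions
GROUP BY type

Result:
  fee: min=10.23, max=10.23
  interest: min=6.84, max=12.24
  payment: min=7.58, max=7.58
  refund: min=0.23, max=6.04
  transfer: min=1.73, max=15.45
  withdrawal: min=15.67, max=15.67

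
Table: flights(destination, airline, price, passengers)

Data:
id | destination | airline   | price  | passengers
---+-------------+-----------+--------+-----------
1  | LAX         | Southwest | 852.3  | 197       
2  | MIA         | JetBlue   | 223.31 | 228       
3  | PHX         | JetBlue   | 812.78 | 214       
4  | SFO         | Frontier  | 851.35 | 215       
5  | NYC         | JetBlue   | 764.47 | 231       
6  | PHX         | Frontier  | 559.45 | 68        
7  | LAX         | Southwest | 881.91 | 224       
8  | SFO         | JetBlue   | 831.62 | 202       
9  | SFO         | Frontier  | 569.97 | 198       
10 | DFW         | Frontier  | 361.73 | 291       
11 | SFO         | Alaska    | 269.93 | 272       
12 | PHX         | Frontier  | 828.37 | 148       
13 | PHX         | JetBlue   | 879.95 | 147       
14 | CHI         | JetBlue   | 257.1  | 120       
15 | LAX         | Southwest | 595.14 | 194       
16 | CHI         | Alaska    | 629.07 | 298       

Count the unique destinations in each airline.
SELECT airline, COUNT(DISTINCT destination)
FROM flights
GROUP BY airline

Result:
  Alaska: 2 distinct
  Frontier: 3 distinct
  JetBlue: 5 distinct
  Southwest: 1 distinct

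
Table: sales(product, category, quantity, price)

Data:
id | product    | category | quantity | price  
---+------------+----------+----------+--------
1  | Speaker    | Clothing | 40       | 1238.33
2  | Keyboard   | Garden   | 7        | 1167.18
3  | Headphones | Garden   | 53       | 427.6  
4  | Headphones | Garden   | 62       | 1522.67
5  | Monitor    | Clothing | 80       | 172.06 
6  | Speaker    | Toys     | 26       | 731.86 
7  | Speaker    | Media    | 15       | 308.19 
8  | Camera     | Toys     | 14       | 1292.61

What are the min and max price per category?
SELECT category, MIN(price), MAX(price)
FROM sales
GROUP BY category

Result:
  Clothing: min=172.06, max=1238.33
  Garden: min=427.60, max=1522.67
  Media: min=308.19, max=308.19
  Toys: min=731.86, max=1292.61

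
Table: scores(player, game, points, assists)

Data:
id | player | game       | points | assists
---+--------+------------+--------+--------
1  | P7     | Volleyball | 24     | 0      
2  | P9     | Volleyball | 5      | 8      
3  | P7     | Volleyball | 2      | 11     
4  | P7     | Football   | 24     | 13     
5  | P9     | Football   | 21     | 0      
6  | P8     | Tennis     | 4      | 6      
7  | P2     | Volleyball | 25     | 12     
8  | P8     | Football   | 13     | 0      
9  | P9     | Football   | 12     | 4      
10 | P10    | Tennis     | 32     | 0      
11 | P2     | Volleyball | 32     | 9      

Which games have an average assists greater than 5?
SELECT game, AVG(assists)
FROM scores
GROUP BY game
HAVING AVG(assists) > 5

Result:
  Volleyball: avg=8.00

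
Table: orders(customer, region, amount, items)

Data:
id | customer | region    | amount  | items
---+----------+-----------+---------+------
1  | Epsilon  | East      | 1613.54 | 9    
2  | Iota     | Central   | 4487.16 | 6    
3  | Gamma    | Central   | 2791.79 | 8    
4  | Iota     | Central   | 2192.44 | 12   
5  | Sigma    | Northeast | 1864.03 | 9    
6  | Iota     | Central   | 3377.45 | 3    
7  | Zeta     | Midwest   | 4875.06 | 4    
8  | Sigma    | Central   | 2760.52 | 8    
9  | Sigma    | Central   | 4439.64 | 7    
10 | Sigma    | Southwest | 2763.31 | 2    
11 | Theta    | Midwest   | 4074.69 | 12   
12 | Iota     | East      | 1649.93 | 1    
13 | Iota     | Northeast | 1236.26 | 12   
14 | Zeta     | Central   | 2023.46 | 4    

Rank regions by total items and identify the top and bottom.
SELECT region, SUM(items)
FROM orders
GROUP BY region
ORDER BY SUM(items)

All groups:
  Southwest: 2
  East: 10
  Midwest: 16
  Northeast: 21
  Central: 48

Highest: Central (48)
Lowest: Southwest (2)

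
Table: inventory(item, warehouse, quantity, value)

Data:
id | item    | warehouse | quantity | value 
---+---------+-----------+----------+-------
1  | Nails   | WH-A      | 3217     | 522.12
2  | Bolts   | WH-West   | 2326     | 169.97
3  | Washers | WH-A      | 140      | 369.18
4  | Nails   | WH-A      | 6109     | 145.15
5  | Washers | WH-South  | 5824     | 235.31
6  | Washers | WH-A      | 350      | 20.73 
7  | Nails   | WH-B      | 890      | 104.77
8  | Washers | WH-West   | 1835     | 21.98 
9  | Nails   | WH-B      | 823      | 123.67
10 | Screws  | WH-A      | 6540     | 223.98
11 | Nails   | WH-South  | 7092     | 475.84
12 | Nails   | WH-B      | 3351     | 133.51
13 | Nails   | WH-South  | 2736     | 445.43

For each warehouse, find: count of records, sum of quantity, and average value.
SELECT warehouse,
       COUNT(*) as cnt,
       SUM(quantity) as total_quantity,
       AVG(value) as avg_value
FROM inventory
GROUP BY warehouse

Result:
  WH-A: 5 records, 16356 total quantity, 256.23 avg value
  WH-B: 3 records, 5064 total quantity, 120.65 avg value
  WH-South: 3 records, 15652 total quantity, 385.53 avg value
  WH-West: 2 records, 4161 total quantity, 95.98 avg value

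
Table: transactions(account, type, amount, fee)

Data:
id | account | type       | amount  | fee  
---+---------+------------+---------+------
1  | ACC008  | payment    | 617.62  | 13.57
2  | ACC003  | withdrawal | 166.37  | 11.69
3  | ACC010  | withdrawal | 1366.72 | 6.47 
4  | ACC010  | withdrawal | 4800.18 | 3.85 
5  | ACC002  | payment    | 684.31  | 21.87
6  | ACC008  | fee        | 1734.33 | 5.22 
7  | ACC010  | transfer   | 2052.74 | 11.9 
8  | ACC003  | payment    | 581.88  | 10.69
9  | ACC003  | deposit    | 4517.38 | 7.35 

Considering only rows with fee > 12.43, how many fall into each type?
SELECT type, COUNT(*)
FROM transactions
WHERE fee > 12.43
GROUP BY type

Note: WHERE filters rows before grouping.

Result:
  payment: 2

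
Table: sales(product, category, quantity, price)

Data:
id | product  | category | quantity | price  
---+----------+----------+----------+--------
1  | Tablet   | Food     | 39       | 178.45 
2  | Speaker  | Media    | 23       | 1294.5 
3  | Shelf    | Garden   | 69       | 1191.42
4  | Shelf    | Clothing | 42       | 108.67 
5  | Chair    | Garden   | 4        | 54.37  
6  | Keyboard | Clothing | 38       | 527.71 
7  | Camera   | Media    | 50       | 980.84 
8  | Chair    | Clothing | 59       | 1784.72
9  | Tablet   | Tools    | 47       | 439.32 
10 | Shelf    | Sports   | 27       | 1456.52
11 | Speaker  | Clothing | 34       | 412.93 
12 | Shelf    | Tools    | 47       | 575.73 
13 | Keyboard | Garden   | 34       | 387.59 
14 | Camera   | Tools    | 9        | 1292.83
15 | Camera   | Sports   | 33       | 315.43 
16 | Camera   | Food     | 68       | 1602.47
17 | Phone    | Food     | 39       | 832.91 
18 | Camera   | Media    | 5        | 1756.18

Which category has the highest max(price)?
SELECT category, MAX(price) as val
FROM sales
GROUP BY category
ORDER BY val DESC
LIMIT 1

Result: Clothing with max(price) = 1784.72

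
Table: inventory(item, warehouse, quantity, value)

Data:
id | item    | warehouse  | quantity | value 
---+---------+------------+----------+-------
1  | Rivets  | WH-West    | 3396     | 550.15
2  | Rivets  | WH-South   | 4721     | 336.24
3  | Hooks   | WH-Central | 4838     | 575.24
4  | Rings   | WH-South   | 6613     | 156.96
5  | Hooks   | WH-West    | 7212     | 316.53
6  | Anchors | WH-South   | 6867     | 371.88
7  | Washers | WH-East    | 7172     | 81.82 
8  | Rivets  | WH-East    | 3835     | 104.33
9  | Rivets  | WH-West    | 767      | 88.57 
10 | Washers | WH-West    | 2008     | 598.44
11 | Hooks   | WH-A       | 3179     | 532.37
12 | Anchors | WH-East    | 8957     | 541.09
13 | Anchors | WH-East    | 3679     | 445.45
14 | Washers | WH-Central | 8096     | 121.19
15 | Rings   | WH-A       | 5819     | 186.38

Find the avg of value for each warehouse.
SELECT warehouse, AVG(value) as result
FROM inventory
GROUP BY warehouse

Result:
  WH-A: 359.38
  WH-Central: 348.22
  WH-East: 293.17
  WH-South: 288.36
  WH-West: 388.42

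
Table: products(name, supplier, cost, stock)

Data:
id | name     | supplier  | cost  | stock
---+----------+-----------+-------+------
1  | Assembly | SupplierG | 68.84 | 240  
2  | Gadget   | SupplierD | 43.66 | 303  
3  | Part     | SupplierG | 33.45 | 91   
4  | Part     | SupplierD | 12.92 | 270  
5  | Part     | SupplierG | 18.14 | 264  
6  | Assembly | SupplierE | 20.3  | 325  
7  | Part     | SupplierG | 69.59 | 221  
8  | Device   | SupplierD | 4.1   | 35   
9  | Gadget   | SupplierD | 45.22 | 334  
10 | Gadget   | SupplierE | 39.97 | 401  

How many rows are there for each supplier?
SELECT supplier, COUNT(*) as count
FROM products
GROUP BY supplier

Result:
  SupplierD: 4
  SupplierE: 2
  SupplierG: 4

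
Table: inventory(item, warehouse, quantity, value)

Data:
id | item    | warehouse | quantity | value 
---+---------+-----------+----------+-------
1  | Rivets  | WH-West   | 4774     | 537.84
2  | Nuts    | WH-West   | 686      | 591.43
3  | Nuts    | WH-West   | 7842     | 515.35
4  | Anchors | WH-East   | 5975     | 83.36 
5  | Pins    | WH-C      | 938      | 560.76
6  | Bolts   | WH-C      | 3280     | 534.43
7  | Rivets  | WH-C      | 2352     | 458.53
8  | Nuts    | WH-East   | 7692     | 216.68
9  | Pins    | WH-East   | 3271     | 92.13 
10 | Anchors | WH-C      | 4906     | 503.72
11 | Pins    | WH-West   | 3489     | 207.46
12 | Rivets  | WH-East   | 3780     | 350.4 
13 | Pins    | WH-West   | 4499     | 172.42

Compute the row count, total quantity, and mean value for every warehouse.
SELECT warehouse,
       COUNT(*) as cnt,
       SUM(quantity) as total_quantity,
       AVG(value) as avg_value
FROM inventory
GROUP BY warehouse

Result:
  WH-C: 4 records, 11476 total quantity, 514.36 avg value
  WH-East: 4 records, 20718 total quantity, 185.64 avg value
  WH-West: 5 records, 21290 total quantity, 404.90 avg value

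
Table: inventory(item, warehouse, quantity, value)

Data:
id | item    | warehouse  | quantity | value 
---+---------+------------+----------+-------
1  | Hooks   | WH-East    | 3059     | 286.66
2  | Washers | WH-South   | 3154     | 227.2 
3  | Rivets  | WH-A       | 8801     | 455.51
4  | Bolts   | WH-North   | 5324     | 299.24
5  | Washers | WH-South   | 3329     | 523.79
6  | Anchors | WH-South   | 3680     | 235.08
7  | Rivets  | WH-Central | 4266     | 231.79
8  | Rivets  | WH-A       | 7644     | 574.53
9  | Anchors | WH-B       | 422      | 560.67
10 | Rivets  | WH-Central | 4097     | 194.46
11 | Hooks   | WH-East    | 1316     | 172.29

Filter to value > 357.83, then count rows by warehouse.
SELECT warehouse, COUNT(*)
FROM inventory
WHERE value > 357.83
GROUP BY warehouse

Note: WHERE filters rows before grouping.

Result:
  WH-A: 2
  WH-B: 1
  WH-South: 1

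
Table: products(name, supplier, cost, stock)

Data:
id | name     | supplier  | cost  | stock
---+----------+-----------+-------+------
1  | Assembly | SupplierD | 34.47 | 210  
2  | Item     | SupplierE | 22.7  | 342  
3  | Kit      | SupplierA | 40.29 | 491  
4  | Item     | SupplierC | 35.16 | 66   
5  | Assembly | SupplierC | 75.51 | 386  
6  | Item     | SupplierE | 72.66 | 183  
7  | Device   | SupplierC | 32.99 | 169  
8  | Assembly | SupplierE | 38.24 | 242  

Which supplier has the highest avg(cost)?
SELECT supplier, AVG(cost) as val
FROM products
GROUP BY supplier
ORDER BY val DESC
LIMIT 1

Result: SupplierC with avg(cost) = 47.89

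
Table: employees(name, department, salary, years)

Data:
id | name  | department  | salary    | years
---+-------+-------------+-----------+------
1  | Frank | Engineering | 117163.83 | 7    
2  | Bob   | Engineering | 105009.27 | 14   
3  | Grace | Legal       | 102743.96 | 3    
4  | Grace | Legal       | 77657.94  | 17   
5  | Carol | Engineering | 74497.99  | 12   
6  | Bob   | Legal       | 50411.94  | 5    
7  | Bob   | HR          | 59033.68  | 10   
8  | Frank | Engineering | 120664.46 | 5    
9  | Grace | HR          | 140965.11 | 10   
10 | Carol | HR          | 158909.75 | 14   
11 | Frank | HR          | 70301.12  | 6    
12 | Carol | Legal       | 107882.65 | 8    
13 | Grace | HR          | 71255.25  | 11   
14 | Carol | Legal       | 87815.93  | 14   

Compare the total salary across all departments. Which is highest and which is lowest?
SELECT department, SUM(salary)
FROM employees
GROUP BY department
ORDER BY SUM(salary)

All groups:
  Engineering: 417335.55
  Legal: 426512.42
  HR: 500464.91

Highest: HR (500464.91)
Lowest: Engineering (417335.55)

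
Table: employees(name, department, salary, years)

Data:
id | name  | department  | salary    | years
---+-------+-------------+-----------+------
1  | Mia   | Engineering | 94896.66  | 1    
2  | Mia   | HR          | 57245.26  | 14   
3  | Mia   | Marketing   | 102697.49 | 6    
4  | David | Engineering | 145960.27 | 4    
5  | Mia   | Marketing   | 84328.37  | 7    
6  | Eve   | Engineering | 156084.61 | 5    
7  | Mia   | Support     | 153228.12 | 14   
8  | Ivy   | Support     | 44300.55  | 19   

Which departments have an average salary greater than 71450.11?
SELECT department, AVG(salary)
FROM employees
GROUP BY department
HAVING AVG(salary) > 71450.11

Result:
  Engineering: avg=132313.85
  Marketing: avg=93512.93
  Support: avg=98764.34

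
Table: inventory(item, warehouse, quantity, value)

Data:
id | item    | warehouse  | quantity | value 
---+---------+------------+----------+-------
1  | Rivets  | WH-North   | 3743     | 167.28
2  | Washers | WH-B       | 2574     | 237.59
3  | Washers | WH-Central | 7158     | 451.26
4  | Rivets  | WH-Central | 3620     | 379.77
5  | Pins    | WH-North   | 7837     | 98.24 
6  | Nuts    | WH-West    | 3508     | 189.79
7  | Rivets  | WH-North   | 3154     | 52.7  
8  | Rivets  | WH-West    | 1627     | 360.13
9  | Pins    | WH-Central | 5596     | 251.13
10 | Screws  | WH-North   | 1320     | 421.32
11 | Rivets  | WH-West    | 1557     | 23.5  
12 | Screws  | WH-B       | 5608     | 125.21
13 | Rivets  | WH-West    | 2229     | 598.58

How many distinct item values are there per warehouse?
SELECT warehouse, COUNT(DISTINCT item)
FROM inventory
GROUP BY warehouse

Result:
  WH-B: 2 distinct
  WH-Central: 3 distinct
  WH-North: 3 distinct
  WH-West: 2 distinct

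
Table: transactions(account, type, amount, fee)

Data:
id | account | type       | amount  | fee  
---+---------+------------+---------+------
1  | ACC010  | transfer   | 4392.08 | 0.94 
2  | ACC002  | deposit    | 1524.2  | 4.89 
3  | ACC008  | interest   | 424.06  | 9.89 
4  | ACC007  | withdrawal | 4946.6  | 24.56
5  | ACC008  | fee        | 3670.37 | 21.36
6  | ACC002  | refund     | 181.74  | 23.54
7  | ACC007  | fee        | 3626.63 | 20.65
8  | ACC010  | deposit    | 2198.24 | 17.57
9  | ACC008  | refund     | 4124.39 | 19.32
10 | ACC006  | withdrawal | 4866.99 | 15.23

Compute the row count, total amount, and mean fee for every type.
SELECT type,
       COUNT(*) as cnt,
       SUM(amount) as total_amount,
       AVG(fee) as avg_fee
FROM transactions
GROUP BY type

Result:
  deposit: 2 records, 3722.44 total amount, 11.23 avg fee
  fee: 2 records, 7297.00 total amount, 21.01 avg fee
  interest: 1 records, 424.06 total amount, 9.89 avg fee
  refund: 2 records, 4306.13 total amount, 21.43 avg fee
  transfer: 1 records, 4392.08 total amount, 0.94 avg fee
  withdrawal: 2 records, 9813.59 total amount, 19.90 avg fee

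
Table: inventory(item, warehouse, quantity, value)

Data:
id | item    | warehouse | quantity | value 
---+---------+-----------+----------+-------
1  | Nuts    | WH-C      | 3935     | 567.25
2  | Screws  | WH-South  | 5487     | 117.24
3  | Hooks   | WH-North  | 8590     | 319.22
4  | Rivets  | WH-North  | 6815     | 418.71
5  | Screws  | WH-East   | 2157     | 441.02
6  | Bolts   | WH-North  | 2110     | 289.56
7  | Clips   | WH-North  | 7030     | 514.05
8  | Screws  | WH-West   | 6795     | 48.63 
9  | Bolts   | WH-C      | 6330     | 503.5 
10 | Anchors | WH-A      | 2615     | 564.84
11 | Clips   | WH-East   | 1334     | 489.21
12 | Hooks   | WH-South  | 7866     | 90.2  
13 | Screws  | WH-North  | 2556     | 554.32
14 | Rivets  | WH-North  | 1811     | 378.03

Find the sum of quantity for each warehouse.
SELECT warehouse, SUM(quantity) as result
FROM inventory
GROUP BY warehouse

Result:
  WH-A: 2615
  WH-C: 10265
  WH-East: 3491
  WH-North: 28912
  WH-South: 13353
  WH-West: 6795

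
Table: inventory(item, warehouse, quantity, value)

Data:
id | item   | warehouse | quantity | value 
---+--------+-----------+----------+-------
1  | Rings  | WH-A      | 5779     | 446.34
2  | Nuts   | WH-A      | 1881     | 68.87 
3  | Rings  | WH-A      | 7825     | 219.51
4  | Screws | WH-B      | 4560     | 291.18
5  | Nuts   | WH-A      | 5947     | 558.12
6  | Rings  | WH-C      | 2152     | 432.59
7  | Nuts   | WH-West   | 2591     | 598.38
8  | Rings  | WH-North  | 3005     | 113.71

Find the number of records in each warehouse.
SELECT warehouse, COUNT(*) as count
FROM inventory
GROUP BY warehouse

Result:
  WH-A: 4
  WH-B: 1
  WH-C: 1
  WH-North: 1
  WH-West: 1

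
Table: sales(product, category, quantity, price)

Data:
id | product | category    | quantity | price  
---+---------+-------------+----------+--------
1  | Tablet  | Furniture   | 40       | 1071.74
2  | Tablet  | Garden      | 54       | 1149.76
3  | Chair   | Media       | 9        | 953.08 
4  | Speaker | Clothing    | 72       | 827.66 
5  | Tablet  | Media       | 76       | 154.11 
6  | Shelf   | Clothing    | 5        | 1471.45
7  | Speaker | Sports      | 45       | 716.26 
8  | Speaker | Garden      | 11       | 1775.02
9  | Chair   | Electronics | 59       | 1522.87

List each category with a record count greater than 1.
SELECT category, COUNT(*) as cnt
FROM sales
GROUP BY category
HAVING COUNT(*) > 1

Result:
  Clothing: 2
  Garden: 2
  Media: 2

Note: HAVING filters groups after aggregation, WHERE filters rows before.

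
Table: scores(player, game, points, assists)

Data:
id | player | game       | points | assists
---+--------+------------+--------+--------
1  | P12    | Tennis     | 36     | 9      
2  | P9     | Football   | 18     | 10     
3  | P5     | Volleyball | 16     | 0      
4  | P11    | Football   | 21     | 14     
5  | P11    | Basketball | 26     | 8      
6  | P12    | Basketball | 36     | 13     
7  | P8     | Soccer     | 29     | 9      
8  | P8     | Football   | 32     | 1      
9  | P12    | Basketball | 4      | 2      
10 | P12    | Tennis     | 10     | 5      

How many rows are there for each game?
SELECT game, COUNT(*) as count
FROM scores
GROUP BY game

Result:
  Basketball: 3
  Football: 3
  Soccer: 1
  Tennis: 2
  Volleyball: 1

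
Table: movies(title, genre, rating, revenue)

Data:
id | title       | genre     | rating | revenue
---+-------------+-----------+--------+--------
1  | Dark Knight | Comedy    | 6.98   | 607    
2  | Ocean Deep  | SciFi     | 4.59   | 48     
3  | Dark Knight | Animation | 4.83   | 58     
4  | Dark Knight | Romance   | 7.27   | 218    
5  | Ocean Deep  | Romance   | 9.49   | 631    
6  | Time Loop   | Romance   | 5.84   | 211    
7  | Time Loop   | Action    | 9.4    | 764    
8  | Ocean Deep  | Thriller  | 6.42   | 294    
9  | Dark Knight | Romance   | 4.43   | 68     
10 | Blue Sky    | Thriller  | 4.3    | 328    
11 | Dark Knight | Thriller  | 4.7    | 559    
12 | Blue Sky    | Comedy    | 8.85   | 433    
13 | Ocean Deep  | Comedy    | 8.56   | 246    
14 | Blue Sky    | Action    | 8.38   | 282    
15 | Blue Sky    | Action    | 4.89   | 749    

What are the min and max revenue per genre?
SELECT genre, MIN(revenue), MAX(revenue)
FROM movies
GROUP BY genre

Result:
  Action: min=282, max=764
  Animation: min=58, max=58
  Comedy: min=246, max=607
  Romance: min=68, max=631
  SciFi: min=48, max=48
  Thriller: min=294, max=559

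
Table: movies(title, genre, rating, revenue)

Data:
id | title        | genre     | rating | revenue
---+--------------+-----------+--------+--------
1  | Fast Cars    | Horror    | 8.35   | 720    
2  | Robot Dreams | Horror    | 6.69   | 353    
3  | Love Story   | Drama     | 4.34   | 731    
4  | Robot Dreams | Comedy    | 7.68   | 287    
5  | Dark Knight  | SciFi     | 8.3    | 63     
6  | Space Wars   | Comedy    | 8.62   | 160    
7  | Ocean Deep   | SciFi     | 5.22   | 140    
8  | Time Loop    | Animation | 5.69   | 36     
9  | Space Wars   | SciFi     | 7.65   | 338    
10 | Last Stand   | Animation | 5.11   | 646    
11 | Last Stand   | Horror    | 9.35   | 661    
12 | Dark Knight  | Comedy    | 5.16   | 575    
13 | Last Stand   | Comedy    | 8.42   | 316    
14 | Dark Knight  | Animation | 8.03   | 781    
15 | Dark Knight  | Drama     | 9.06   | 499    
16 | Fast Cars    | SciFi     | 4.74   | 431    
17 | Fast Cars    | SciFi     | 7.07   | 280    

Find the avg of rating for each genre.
SELECT genre, AVG(rating) as result
FROM movies
GROUP BY genre

Result:
  Animation: 6.28
  Comedy: 7.47
  Drama: 6.70
  Horror: 8.13
  SciFi: 6.60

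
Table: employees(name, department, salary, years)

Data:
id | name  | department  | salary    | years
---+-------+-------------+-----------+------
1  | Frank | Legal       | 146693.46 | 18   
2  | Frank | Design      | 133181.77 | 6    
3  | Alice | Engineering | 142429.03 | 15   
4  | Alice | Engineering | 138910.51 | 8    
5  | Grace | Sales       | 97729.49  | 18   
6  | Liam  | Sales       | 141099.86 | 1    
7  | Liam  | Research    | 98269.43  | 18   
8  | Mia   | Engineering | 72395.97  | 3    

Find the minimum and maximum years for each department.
SELECT department, MIN(years), MAX(years)
FROM employees
GROUP BY department

Result:
  Design: min=6, max=6
  Engineering: min=3, max=15
  Legal: min=18, max=18
  Research: min=18, max=18
  Sales: min=1, max=18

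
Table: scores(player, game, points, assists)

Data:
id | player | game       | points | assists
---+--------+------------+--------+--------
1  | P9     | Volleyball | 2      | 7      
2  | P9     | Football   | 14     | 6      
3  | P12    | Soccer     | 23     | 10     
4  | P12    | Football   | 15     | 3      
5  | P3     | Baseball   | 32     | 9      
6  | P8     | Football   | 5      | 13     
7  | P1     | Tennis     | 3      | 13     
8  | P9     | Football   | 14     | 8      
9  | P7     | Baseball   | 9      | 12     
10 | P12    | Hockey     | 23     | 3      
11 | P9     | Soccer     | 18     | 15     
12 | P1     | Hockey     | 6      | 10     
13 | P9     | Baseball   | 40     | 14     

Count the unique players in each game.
SELECT game, COUNT(DISTINCT player)
FROM scores
GROUP BY game

Result:
  Baseball: 3 distinct
  Football: 3 distinct
  Hockey: 2 distinct
  Soccer: 2 distinct
  Tennis: 1 distinct
  Volleyball: 1 distinct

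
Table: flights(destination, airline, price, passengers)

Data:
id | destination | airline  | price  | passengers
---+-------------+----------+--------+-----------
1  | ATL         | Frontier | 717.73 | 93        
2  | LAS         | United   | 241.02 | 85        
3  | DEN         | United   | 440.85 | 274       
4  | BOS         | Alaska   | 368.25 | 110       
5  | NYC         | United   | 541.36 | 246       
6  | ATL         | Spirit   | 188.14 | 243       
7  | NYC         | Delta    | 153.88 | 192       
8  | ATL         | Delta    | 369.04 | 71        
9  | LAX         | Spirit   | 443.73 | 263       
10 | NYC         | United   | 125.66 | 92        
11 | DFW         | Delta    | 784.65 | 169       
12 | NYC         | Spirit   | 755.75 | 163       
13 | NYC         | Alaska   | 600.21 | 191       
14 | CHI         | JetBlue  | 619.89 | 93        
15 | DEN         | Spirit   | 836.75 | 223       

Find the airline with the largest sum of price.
SELECT airline, SUM(price) as val
FROM flights
GROUP BY airline
ORDER BY val DESC
LIMIT 1

Result: Spirit with sum(price) = 2224.37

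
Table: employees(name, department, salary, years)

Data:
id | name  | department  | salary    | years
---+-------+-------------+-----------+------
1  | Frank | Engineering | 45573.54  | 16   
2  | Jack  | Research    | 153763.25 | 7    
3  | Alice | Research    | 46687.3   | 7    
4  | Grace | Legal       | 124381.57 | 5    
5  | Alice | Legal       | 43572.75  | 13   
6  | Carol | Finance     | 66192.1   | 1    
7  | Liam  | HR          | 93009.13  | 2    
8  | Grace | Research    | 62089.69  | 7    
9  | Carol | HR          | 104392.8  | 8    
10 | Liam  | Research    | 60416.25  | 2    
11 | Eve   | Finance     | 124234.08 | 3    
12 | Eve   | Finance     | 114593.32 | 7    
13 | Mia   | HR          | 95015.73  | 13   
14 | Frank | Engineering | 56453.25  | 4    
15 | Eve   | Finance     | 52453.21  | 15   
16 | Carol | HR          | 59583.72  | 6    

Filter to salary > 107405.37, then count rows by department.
SELECT department, COUNT(*)
FROM employees
WHERE salary > 107405.37
GROUP BY department

Note: WHERE filters rows before grouping.

Result:
  Finance: 2
  Legal: 1
  Research: 1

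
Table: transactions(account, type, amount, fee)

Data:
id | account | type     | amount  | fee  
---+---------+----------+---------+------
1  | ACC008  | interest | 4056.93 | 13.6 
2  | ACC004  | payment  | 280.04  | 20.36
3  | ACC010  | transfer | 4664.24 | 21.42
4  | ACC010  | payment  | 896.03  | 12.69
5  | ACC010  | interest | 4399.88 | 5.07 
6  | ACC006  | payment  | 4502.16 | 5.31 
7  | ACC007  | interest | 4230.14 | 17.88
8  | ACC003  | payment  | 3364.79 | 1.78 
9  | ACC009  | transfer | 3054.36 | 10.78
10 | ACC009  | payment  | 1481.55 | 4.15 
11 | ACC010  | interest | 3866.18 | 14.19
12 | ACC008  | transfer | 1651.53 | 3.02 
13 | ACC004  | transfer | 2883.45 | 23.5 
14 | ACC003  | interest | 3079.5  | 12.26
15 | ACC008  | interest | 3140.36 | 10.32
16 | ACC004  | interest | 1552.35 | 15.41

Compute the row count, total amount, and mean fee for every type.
SELECT type,
       COUNT(*) as cnt,
       SUM(amount) as total_amount,
       AVG(fee) as avg_fee
FROM transactions
GROUP BY type

Result:
  interest: 7 records, 24325.34 total amount, 12.68 avg fee
  payment: 5 records, 10524.57 total amount, 8.86 avg fee
  transfer: 4 records, 12253.58 total amount, 14.68 avg fee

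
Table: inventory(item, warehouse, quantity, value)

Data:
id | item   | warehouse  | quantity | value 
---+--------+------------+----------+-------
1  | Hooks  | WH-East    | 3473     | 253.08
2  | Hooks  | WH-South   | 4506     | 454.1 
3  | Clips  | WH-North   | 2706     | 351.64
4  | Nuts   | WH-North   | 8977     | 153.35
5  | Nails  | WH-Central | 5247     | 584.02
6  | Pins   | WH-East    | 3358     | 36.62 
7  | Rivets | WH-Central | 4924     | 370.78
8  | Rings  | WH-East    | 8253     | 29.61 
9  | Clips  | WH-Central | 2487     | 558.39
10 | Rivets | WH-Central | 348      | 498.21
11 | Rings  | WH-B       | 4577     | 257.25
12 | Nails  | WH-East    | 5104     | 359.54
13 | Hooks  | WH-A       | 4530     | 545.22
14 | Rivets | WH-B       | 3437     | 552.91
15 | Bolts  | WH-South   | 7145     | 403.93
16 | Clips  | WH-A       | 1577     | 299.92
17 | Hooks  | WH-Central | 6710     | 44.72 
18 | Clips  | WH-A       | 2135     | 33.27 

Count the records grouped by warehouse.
SELECT warehouse, COUNT(*) as count
FROM inventory
GROUP BY warehouse

Result:
  WH-A: 3
  WH-B: 2
  WH-Central: 5
  WH-East: 4
  WH-North: 2
  WH-South: 2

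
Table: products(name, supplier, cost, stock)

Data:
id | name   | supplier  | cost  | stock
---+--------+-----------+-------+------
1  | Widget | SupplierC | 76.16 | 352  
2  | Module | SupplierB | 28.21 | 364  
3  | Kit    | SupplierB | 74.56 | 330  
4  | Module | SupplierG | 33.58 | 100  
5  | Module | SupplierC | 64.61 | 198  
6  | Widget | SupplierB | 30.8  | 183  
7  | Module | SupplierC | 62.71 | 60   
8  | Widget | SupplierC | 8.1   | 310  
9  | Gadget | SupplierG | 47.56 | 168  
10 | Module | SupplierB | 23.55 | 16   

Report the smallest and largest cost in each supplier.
SELECT supplier, MIN(cost), MAX(cost)
FROM products
GROUP BY supplier

Result:
  SupplierB: min=23.55, max=74.56
  SupplierC: min=8.10, max=76.16
  SupplierG: min=33.58, max=47.56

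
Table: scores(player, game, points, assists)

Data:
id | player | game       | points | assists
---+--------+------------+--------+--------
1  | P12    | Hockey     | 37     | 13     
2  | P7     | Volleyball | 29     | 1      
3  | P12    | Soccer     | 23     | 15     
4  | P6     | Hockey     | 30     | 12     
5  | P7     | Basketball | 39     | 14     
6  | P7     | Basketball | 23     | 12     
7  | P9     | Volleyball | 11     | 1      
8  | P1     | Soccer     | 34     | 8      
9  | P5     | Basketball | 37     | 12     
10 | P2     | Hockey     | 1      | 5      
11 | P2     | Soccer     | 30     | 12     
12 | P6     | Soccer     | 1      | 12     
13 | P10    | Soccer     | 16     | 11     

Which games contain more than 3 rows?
SELECT game, COUNT(*) as cnt
FROM scores
GROUP BY game
HAVING COUNT(*) > 3

Result:
  Soccer: 5

Note: HAVING filters groups after aggregation, WHERE filters rows before.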